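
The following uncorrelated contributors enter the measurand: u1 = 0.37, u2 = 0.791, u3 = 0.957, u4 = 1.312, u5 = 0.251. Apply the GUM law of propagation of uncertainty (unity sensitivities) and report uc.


uc = sqrt(0.37^2 + 0.791^2 + 0.957^2 + 1.312^2 + 0.251^2)
uc = sqrt(3.462775)
uc = 1.8609

1.8609


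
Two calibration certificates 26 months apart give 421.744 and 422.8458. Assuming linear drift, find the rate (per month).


rate = (v2 - v1) / months
= (422.8458 - 421.744) / 26
= 1.1018 / 26
= 0.0424

0.0424


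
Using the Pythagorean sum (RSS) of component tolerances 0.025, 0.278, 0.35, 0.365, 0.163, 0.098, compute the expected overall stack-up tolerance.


RSS = sqrt(0.025^2 + 0.278^2 + 0.35^2 + 0.365^2 + 0.163^2 + 0.098^2)
= sqrt(0.369807)
= 0.6081

0.6081


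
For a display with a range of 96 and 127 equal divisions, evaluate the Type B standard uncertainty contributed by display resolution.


resolution = range / divisions
resolution = 96 / 127 = 0.75590551
u_res = resolution / (2*sqrt(3))
u_res = 0.75590551 / 3.4641016
u_res = 0.2182

0.2182


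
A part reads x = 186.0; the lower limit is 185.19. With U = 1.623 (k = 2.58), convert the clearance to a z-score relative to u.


u = U / k = 1.623 / 2.58 = 0.62906977
margin = |LSL - x| = |185.19 - 186.0| = 0.81
z = margin / u = 0.81 / 0.62906977
z = 1.2876

1.2876


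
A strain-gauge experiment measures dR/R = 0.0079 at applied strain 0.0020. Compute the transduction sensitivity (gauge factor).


GF = (dR/R) / epsilon
= 0.0079 / 0.0020
= 3.9500

3.9500


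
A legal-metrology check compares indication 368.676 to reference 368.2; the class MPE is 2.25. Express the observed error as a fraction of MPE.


e = indication - reference = 368.676 - 368.2 = 0.4760
|e| = 0.4760
ratio = |e| / MPE = 0.4760 / 2.25
ratio = 0.2116

0.2116


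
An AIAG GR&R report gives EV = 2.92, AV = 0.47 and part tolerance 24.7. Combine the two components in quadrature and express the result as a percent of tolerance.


GRR = sqrt(EV^2 + AV^2) = sqrt(2.92^2 + 0.47^2) = 2.9575835
%GRR = GRR / tol * 100 = 2.9575835 / 24.7 * 100
%GRR = 11.9740

11.9740


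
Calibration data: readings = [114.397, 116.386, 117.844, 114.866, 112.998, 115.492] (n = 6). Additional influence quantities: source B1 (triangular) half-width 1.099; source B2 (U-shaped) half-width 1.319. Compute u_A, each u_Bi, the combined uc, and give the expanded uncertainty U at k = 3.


mean = (114.397 + 116.386 + 117.844 + 114.866 + 112.998 + 115.492) / 6 = 115.3305
s = sqrt(sum((x - mean)^2)/(n-1)) = 1.6724583
u_A = s / sqrt(n) = 1.6724583 / sqrt(6) = 0.68277824
u_B1 = 1.099 / sqrt(6) = 0.44866487
u_B2 = 1.319 / sqrt(2) = 0.93267384
uc = sqrt(0.68277824^2 + 0.44866487^2 + 0.93267384^2) = 1.239906
U = k * uc = 3 * 1.239906
U = 3.7197

3.7197


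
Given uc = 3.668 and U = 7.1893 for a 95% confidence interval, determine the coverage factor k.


k = U / uc
k = 7.1893 / 3.668
k = 1.96

1.96


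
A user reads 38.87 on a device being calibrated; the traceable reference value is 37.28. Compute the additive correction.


Correction = standard - reading
= 37.28 - 38.87
= -1.5900

-1.5900


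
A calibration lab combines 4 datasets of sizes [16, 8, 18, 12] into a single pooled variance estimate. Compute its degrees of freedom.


nu = sum_i (n_i - 1)
nu = ((16 - 1) + (8 - 1) + (18 - 1) + (12 - 1))
nu = 15 + 7 + 17 + 11
nu = 50

50


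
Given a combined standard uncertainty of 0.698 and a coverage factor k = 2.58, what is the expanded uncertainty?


U = k * uc
U = 2.58 * 0.698
U = 1.8008

1.8008


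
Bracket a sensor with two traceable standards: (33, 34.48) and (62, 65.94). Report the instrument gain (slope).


slope = (y2 - y1) / (x2 - x1)
= (65.94 - 34.48) / (62 - 33)
= 31.4600 / 29
= 1.0848

1.0848


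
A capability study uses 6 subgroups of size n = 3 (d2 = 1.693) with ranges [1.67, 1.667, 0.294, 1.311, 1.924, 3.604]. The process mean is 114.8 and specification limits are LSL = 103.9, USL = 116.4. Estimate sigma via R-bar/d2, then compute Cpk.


R_bar = (1.67 + 1.667 + 0.294 + 1.311 + 1.924 + 3.604) / 6 = 1.745
sigma = R_bar / d2 = 1.745 / 1.693 = 1.0307147
Cp = (USL - LSL)/(6*sigma) = (116.4 - 103.9)/(6*1.0307147) = 2.0213
Cpu = (116.4 - 114.8)/(3*1.0307147) = 0.5174
Cpl = (114.8 - 103.9)/(3*1.0307147) = 3.5251
Cpk = min(Cpu, Cpl) = 0.5174

0.5174


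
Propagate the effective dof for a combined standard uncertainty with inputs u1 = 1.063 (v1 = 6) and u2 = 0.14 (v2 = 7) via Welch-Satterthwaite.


uc = sqrt(u1^2 + u2^2) = sqrt(1.063^2 + 0.14^2) = 1.0721796
v_eff = uc^4 / (u1^4/v1 + u2^4/v2)
= 1.0721796^4 / (1.063^4/6 + 0.14^4/7)
= 1.3215091 / 0.21285987
v_eff = 6.2084

6.2084


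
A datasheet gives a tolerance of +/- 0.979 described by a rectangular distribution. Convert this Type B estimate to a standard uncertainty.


u_B = half_width / sqrt(3)
u_B = 0.979 / 1.7320508
u_B = 0.5652

0.5652


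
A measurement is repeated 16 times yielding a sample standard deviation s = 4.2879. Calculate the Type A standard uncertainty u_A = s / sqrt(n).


u_A = s / sqrt(n)
u_A = 4.2879 / sqrt(16)
u_A = 4.2879 / 4
u_A = 1.0720

1.0720


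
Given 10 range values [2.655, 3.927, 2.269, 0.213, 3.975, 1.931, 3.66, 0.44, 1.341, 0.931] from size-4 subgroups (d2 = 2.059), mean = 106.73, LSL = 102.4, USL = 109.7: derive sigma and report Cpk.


R_bar = (2.655 + 3.927 + 2.269 + 0.213 + 3.975 + 1.931 + 3.66 + 0.44 + 1.341 + 0.931) / 10 = 2.1342
sigma = R_bar / d2 = 2.1342 / 2.059 = 1.0365226
Cp = (USL - LSL)/(6*sigma) = (109.7 - 102.4)/(6*1.0365226) = 1.1738
Cpu = (109.7 - 106.73)/(3*1.0365226) = 0.9551
Cpl = (106.73 - 102.4)/(3*1.0365226) = 1.3925
Cpk = min(Cpu, Cpl) = 0.9551

0.9551


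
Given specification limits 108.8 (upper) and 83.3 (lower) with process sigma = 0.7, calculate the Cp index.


Cp = (USL - LSL) / (6 * sigma)
= (108.8 - 83.3) / (6 * 0.7)
= 25.5000 / 4.2000
= 6.0714

6.0714


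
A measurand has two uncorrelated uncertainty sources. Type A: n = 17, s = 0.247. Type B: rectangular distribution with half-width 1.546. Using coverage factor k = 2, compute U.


u_A = s / sqrt(n) = 0.247 / sqrt(17) = 0.059906299
u_B = half_width / sqrt(3) = 1.546 / sqrt(3) = 0.89258352
uc = sqrt(u_A^2 + u_B^2) = sqrt(0.059906299^2 + 0.89258352^2) = 0.89459159
U = k * uc = 2 * 0.89459159
U = 1.7892

1.7892


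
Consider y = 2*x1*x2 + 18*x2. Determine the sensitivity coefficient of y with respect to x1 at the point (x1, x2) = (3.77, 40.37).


y = 2*x1*x2 + 18*x2
dy/dx1 = 2*x2
Evaluate at x2 = 40.37: c1 = 2 * 40.37
c1 = 80.7400

80.7400


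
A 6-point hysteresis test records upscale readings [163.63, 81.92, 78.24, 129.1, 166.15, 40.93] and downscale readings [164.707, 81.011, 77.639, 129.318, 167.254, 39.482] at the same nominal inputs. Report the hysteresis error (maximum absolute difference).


|163.63 - 164.707| = 1.0770
|81.92 - 81.011| = 0.9090
|78.24 - 77.639| = 0.6010
|129.1 - 129.318| = 0.2180
|166.15 - 167.254| = 1.1040
|40.93 - 39.482| = 1.4480
hysteresis = max(diffs) = 1.4480

1.4480


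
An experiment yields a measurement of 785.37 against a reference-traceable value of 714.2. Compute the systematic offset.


Systematic error = measured - true
= 785.37 - 714.2
= 71.1700

71.1700


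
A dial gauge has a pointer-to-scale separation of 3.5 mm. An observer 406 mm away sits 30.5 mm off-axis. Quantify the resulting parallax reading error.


error = h * offset / d
= 3.5 * 30.5 / 406
= 0.2629

0.2629


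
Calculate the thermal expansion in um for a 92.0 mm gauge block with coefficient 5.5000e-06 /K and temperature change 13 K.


dL = L * alpha * dT
= 92.0 * 5.5000e-06 * 13
= 0.0065780 mm
dL_um = 0.0065780 * 1000 = 6.5780 um

6.5780


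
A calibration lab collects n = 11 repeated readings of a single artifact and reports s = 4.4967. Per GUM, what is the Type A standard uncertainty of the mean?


u_A = s / sqrt(n)
u_A = 4.4967 / sqrt(11)
u_A = 4.4967 / 3.3166248
u_A = 1.3558

1.3558


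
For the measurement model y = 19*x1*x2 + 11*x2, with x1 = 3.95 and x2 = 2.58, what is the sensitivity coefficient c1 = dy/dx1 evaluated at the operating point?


y = 19*x1*x2 + 11*x2
dy/dx1 = 19*x2
Evaluate at x2 = 2.58: c1 = 19 * 2.58
c1 = 49.0200

49.0200


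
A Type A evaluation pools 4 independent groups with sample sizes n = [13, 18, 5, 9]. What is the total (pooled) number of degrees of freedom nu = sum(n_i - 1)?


nu = sum_i (n_i - 1)
nu = ((13 - 1) + (18 - 1) + (5 - 1) + (9 - 1))
nu = 12 + 17 + 4 + 8
nu = 41

41


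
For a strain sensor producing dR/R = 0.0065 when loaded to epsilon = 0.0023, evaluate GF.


GF = (dR/R) / epsilon
= 0.0065 / 0.0023
= 2.8261

2.8261


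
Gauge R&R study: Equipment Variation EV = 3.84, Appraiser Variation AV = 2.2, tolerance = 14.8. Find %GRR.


GRR = sqrt(EV^2 + AV^2) = sqrt(3.84^2 + 2.2^2) = 4.4255621
%GRR = GRR / tol * 100 = 4.4255621 / 14.8 * 100
%GRR = 29.9024

29.9024


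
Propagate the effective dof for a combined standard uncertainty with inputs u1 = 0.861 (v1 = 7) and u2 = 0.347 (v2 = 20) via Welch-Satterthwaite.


uc = sqrt(u1^2 + u2^2) = sqrt(0.861^2 + 0.347^2) = 0.92829413
v_eff = uc^4 / (u1^4/v1 + u2^4/v2)
= 0.92829413^4 / (0.861^4/7 + 0.347^4/20)
= 0.74257858 / 0.079233034
v_eff = 9.3721

9.3721


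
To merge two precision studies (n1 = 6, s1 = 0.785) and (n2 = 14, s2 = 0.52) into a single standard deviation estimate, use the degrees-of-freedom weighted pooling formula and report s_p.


s_p = sqrt(((n1-1)*s1^2 + (n2-1)*s2^2) / (n1+n2-2))
numerator = (6-1)*0.785^2 + (14-1)*0.52^2 = 3.081125 + 3.5152 = 6.596325
denominator = 6 + 14 - 2 = 18
s_p^2 = 6.596325 / 18 = 0.3664625
s_p = sqrt(0.3664625) = 0.6054

0.6054


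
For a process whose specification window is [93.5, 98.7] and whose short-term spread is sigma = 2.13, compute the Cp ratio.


Cp = (USL - LSL) / (6 * sigma)
= (98.7 - 93.5) / (6 * 2.13)
= 5.2000 / 12.7800
= 0.4069

0.4069


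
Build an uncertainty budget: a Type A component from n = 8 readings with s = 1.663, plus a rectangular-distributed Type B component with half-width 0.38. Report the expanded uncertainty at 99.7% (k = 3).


u_A = s / sqrt(n) = 1.663 / sqrt(8) = 0.58795929
u_B = half_width / sqrt(3) = 0.38 / sqrt(3) = 0.2193931
uc = sqrt(u_A^2 + u_B^2) = sqrt(0.58795929^2 + 0.2193931^2) = 0.62755833
U = k * uc = 3 * 0.62755833
U = 1.8827

1.8827


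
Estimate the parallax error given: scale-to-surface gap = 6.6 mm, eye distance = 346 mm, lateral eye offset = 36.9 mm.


error = h * offset / d
= 6.6 * 36.9 / 346
= 0.7039

0.7039


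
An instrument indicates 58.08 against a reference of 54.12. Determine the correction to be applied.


Correction = standard - reading
= 54.12 - 58.08
= -3.9600

-3.9600


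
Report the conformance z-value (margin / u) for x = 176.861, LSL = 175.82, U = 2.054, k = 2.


u = U / k = 2.054 / 2 = 1.027
margin = |LSL - x| = |175.82 - 176.861| = 1.041
z = margin / u = 1.041 / 1.027
z = 1.0136

1.0136


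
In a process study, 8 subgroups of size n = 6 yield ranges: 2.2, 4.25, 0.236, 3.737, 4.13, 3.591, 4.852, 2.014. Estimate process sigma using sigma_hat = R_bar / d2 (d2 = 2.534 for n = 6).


R_bar = (2.2 + 4.25 + 0.236 + 3.737 + 4.13 + 3.591 + 4.852 + 2.014) / 8
R_bar = 25.01 / 8 = 3.12625
sigma_hat = R_bar / d2 = 3.12625 / 2.534 = 1.2337

1.2337


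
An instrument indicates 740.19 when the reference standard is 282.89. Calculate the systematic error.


Systematic error = measured - true
= 740.19 - 282.89
= 457.3000

457.3000


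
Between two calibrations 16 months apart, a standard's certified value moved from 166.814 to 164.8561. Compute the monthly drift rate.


rate = (v2 - v1) / months
= (164.8561 - 166.814) / 16
= -1.9579 / 16
= -0.1224

-0.1224


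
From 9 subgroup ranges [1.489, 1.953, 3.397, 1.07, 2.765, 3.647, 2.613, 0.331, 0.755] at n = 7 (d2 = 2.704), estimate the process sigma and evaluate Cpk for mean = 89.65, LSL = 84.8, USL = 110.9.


R_bar = (1.489 + 1.953 + 3.397 + 1.07 + 2.765 + 3.647 + 2.613 + 0.331 + 0.755) / 9 = 2.0022222
sigma = R_bar / d2 = 2.0022222 / 2.704 = 0.74046679
Cp = (USL - LSL)/(6*sigma) = (110.9 - 84.8)/(6*0.74046679) = 5.8747
Cpu = (110.9 - 89.65)/(3*0.74046679) = 9.5660
Cpl = (89.65 - 84.8)/(3*0.74046679) = 2.1833
Cpk = min(Cpu, Cpl) = 2.1833

2.1833


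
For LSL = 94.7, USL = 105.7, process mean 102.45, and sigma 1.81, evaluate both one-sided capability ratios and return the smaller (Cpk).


Cpu = (USL - mean) / (3*sigma) = (105.7 - 102.45) / (3*1.81) = 0.5985
Cpl = (mean - LSL) / (3*sigma) = (102.45 - 94.7) / (3*1.81) = 1.4273
Cpk = min(Cpu, Cpl) = 0.5985

0.5985


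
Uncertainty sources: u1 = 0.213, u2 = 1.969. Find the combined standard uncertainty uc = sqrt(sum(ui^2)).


uc = sqrt(0.213^2 + 1.969^2)
uc = sqrt(3.92233)
uc = 1.9805

1.9805


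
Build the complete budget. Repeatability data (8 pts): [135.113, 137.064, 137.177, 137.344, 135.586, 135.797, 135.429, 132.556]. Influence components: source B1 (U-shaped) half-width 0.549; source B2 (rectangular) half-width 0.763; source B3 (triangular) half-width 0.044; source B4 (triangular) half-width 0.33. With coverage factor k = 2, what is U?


mean = (135.113 + 137.064 + 137.177 + 137.344 + 135.586 + 135.797 + 135.429 + 132.556) / 8 = 135.75825
s = sqrt(sum((x - mean)^2)/(n-1)) = 1.5603465
u_A = s / sqrt(n) = 1.5603465 / sqrt(8) = 0.5516658
u_B1 = 0.549 / sqrt(2) = 0.38820162
u_B2 = 0.763 / sqrt(3) = 0.44051826
u_B3 = 0.044 / sqrt(6) = 0.017962925
u_B4 = 0.33 / sqrt(6) = 0.13472194
uc = sqrt(0.5516658^2 + 0.38820162^2 + 0.44051826^2 + 0.017962925^2 + 0.13472194^2) = 0.8170463
U = k * uc = 2 * 0.8170463
U = 1.6341

1.6341


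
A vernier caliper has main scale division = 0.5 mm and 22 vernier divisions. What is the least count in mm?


LC = MSD / n_div
= 0.5 / 22
= 0.0227

0.0227


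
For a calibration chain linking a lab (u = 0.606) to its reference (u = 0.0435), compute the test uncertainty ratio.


TUR = u_lab / u_ref
= 0.606 / 0.0435
= 13.9310

13.9310


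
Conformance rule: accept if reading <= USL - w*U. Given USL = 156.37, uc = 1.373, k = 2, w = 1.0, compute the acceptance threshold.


U = k * uc = 2 * 1.373 = 2.746
guard band g = w * U = 1.0 * 2.746 = 2.746
AL = USL - g = 156.37 - 2.746
AL = 153.6240

153.6240


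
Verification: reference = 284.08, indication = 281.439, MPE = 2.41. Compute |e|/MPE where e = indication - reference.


e = indication - reference = 281.439 - 284.08 = -2.6410
|e| = 2.6410
ratio = |e| / MPE = 2.6410 / 2.41
ratio = 1.0959

1.0959


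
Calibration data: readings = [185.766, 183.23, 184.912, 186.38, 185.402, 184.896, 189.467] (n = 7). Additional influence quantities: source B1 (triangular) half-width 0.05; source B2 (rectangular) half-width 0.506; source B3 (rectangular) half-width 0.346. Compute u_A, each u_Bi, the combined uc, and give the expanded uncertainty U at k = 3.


mean = (185.766 + 183.23 + 184.912 + 186.38 + 185.402 + 184.896 + 189.467) / 7 = 185.7218571
s = sqrt(sum((x - mean)^2)/(n-1)) = 1.9196686
u_A = s / sqrt(n) = 1.9196686 / sqrt(7) = 0.72556653
u_B1 = 0.05 / sqrt(6) = 0.020412415
u_B2 = 0.506 / sqrt(3) = 0.29213924
u_B3 = 0.346 / sqrt(3) = 0.19976319
uc = sqrt(0.72556653^2 + 0.020412415^2 + 0.29213924^2 + 0.19976319^2) = 0.80753583
U = k * uc = 3 * 0.80753583
U = 2.4226

2.4226


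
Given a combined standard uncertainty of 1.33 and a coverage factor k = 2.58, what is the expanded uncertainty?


U = k * uc
U = 2.58 * 1.33
U = 3.4314

3.4314


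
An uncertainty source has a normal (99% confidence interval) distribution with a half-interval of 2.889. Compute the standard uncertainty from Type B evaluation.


u_B = half_width / 2.576
u_B = 2.889 / 2.576
u_B = 1.1215

1.1215


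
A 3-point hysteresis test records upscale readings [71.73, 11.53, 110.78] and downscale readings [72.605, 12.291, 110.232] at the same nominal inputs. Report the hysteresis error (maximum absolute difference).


|71.73 - 72.605| = 0.8750
|11.53 - 12.291| = 0.7610
|110.78 - 110.232| = 0.5480
hysteresis = max(diffs) = 0.8750

0.8750


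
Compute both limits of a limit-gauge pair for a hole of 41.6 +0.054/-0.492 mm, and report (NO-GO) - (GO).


GO = nominal - lower_tol (smallest hole = maximum material condition)
GO = 41.6 - 0.492 = 41.108
NO-GO = nominal + upper_tol (largest hole = least material condition)
NO-GO = 41.6 + 0.054 = 41.654
spread = NO-GO - GO = 41.654 - 41.108 = 0.5460

0.5460


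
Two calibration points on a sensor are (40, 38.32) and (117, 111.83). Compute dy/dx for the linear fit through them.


slope = (y2 - y1) / (x2 - x1)
= (111.83 - 38.32) / (117 - 40)
= 73.5100 / 77
= 0.9547

0.9547


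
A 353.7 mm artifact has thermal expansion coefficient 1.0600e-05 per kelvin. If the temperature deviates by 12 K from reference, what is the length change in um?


dL = L * alpha * dT
= 353.7 * 1.0600e-05 * 12
= 0.0449906 mm
dL_um = 0.0449906 * 1000 = 44.9906 um

44.9906


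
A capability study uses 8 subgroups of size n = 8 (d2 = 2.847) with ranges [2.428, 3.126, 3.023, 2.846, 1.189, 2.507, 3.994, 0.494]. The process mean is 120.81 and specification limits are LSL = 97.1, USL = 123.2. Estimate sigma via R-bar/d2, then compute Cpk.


R_bar = (2.428 + 3.126 + 3.023 + 2.846 + 1.189 + 2.507 + 3.994 + 0.494) / 8 = 2.450875
sigma = R_bar / d2 = 2.450875 / 2.847 = 0.86086231
Cp = (USL - LSL)/(6*sigma) = (123.2 - 97.1)/(6*0.86086231) = 5.0531
Cpu = (123.2 - 120.81)/(3*0.86086231) = 0.9254
Cpl = (120.81 - 97.1)/(3*0.86086231) = 9.1807
Cpk = min(Cpu, Cpl) = 0.9254

0.9254


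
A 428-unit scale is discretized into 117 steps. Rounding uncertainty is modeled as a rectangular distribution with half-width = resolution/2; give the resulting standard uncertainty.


resolution = range / divisions
resolution = 428 / 117 = 3.6581197
u_res = resolution / (2*sqrt(3))
u_res = 3.6581197 / 3.4641016
u_res = 1.0560

1.0560


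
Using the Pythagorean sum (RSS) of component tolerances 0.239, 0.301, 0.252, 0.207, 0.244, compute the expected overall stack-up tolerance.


RSS = sqrt(0.239^2 + 0.301^2 + 0.252^2 + 0.207^2 + 0.244^2)
= sqrt(0.313611)
= 0.5600

0.5600


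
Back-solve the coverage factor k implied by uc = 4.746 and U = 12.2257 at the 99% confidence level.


k = U / uc
k = 12.2257 / 4.746
k = 2.576

2.576


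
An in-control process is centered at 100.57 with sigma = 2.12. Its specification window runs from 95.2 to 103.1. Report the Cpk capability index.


Cpu = (USL - mean) / (3*sigma) = (103.1 - 100.57) / (3*2.12) = 0.3978
Cpl = (mean - LSL) / (3*sigma) = (100.57 - 95.2) / (3*2.12) = 0.8443
Cpk = min(Cpu, Cpl) = 0.3978

0.3978


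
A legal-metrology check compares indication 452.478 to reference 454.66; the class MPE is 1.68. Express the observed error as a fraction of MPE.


e = indication - reference = 452.478 - 454.66 = -2.1820
|e| = 2.1820
ratio = |e| / MPE = 2.1820 / 1.68
ratio = 1.2988

1.2988


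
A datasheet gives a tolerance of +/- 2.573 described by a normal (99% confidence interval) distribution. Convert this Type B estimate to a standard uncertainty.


u_B = half_width / 2.576
u_B = 2.573 / 2.576
u_B = 0.9988

0.9988


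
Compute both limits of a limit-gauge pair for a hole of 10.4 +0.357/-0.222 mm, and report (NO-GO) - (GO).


GO = nominal - lower_tol (smallest hole = maximum material condition)
GO = 10.4 - 0.222 = 10.178
NO-GO = nominal + upper_tol (largest hole = least material condition)
NO-GO = 10.4 + 0.357 = 10.757
spread = NO-GO - GO = 10.757 - 10.178 = 0.5790

0.5790


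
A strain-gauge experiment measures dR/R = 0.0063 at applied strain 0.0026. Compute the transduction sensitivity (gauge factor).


GF = (dR/R) / epsilon
= 0.0063 / 0.0026
= 2.4231

2.4231


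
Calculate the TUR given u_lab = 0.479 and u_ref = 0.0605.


TUR = u_lab / u_ref
= 0.479 / 0.0605
= 7.9174

7.9174


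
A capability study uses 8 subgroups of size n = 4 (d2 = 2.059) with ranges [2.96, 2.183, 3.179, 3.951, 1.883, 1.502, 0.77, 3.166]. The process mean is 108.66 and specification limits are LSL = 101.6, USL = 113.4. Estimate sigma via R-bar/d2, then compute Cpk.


R_bar = (2.96 + 2.183 + 3.179 + 3.951 + 1.883 + 1.502 + 0.77 + 3.166) / 8 = 2.44925
sigma = R_bar / d2 = 2.44925 / 2.059 = 1.1895338
Cp = (USL - LSL)/(6*sigma) = (113.4 - 101.6)/(6*1.1895338) = 1.6533
Cpu = (113.4 - 108.66)/(3*1.1895338) = 1.3283
Cpl = (108.66 - 101.6)/(3*1.1895338) = 1.9784
Cpk = min(Cpu, Cpl) = 1.3283

1.3283


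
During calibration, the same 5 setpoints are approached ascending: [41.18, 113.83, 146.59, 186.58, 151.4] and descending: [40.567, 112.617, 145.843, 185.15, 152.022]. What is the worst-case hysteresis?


|41.18 - 40.567| = 0.6130
|113.83 - 112.617| = 1.2130
|146.59 - 145.843| = 0.7470
|186.58 - 185.15| = 1.4300
|151.4 - 152.022| = 0.6220
hysteresis = max(diffs) = 1.4300

1.4300


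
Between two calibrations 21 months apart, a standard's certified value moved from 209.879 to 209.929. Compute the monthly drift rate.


rate = (v2 - v1) / months
= (209.929 - 209.879) / 21
= 0.0500 / 21
= 0.0024

0.0024


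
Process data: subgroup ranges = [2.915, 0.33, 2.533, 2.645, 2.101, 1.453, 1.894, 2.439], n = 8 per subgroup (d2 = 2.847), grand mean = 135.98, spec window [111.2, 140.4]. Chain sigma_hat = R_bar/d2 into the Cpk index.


R_bar = (2.915 + 0.33 + 2.533 + 2.645 + 2.101 + 1.453 + 1.894 + 2.439) / 8 = 2.03875
sigma = R_bar / d2 = 2.03875 / 2.847 = 0.71610467
Cp = (USL - LSL)/(6*sigma) = (140.4 - 111.2)/(6*0.71610467) = 6.7960
Cpu = (140.4 - 135.98)/(3*0.71610467) = 2.0574
Cpl = (135.98 - 111.2)/(3*0.71610467) = 11.5346
Cpk = min(Cpu, Cpl) = 2.0574

2.0574


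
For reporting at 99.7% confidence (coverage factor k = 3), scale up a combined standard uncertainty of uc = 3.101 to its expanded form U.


U = k * uc
U = 3 * 3.101
U = 9.3030

9.3030


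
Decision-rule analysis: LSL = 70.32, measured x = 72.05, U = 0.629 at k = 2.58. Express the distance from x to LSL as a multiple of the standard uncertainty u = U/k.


u = U / k = 0.629 / 2.58 = 0.24379845
margin = |LSL - x| = |70.32 - 72.05| = 1.73
z = margin / u = 1.73 / 0.24379845
z = 7.0960

7.0960


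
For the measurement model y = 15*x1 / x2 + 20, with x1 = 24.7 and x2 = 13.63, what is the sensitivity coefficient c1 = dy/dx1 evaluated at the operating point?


y = 15*x1 / x2 + 20
dy/dx1 = 15/x2
Evaluate at x2 = 13.63: c1 = 15 / 13.63
c1 = 1.1005

1.1005


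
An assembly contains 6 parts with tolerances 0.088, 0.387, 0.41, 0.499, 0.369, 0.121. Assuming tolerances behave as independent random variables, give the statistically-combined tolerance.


RSS = sqrt(0.088^2 + 0.387^2 + 0.41^2 + 0.499^2 + 0.369^2 + 0.121^2)
= sqrt(0.725416)
= 0.8517

0.8517


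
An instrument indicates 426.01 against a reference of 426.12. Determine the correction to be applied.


Correction = standard - reading
= 426.12 - 426.01
= 0.1100

0.1100


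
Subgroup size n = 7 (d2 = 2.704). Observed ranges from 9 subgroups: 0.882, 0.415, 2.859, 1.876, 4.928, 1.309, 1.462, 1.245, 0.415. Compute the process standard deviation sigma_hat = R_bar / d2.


R_bar = (0.882 + 0.415 + 2.859 + 1.876 + 4.928 + 1.309 + 1.462 + 1.245 + 0.415) / 9
R_bar = 15.391 / 9 = 1.7101111
sigma_hat = R_bar / d2 = 1.7101111 / 2.704 = 0.6324

0.6324


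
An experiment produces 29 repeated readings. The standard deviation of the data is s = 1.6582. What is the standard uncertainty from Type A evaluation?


u_A = s / sqrt(n)
u_A = 1.6582 / sqrt(29)
u_A = 1.6582 / 5.3851648
u_A = 0.3079

0.3079


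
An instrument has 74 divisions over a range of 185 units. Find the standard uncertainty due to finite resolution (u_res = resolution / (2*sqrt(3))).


resolution = range / divisions
resolution = 185 / 74 = 2.5
u_res = resolution / (2*sqrt(3))
u_res = 2.5 / 3.4641016
u_res = 0.7217

0.7217


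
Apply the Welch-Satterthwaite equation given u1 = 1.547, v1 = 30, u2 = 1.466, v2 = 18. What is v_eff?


uc = sqrt(u1^2 + u2^2) = sqrt(1.547^2 + 1.466^2) = 2.1312825
v_eff = uc^4 / (u1^4/v1 + u2^4/v2)
= 2.1312825^4 / (1.547^4/30 + 1.466^4/18)
= 20.633081 / 0.44751895
v_eff = 46.1055

46.1055


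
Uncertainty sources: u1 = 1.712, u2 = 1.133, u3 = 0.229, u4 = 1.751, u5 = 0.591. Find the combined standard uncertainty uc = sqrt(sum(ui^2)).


uc = sqrt(1.712^2 + 1.133^2 + 0.229^2 + 1.751^2 + 0.591^2)
uc = sqrt(7.682356)
uc = 2.7717

2.7717


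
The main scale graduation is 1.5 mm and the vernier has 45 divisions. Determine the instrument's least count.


LC = MSD / n_div
= 1.5 / 45
= 0.0333

0.0333


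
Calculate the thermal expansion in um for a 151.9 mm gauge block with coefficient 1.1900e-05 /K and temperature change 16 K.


dL = L * alpha * dT
= 151.9 * 1.1900e-05 * 16
= 0.0289218 mm
dL_um = 0.0289218 * 1000 = 28.9218 um

28.9218


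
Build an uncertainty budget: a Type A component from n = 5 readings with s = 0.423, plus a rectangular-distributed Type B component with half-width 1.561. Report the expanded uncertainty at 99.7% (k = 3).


u_A = s / sqrt(n) = 0.423 / sqrt(5) = 0.18917135
u_B = half_width / sqrt(3) = 1.561 / sqrt(3) = 0.90124377
uc = sqrt(u_A^2 + u_B^2) = sqrt(0.18917135^2 + 0.90124377^2) = 0.92088334
U = k * uc = 3 * 0.92088334
U = 2.7627

2.7627


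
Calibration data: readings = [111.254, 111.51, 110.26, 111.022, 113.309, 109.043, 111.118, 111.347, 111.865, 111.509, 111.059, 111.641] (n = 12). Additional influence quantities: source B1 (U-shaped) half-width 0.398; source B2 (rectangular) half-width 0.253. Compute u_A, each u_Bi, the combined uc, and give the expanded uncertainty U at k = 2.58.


mean = (111.254 + 111.51 + 110.26 + 111.022 + 113.309 + 109.043 + 111.118 + 111.347 + 111.865 + 111.509 + 111.059 + 111.641) / 12 = 111.24475
s = sqrt(sum((x - mean)^2)/(n-1)) = 0.99412823
u_A = s / sqrt(n) = 0.99412823 / sqrt(12) = 0.2869801
u_B1 = 0.398 / sqrt(2) = 0.2814285
u_B2 = 0.253 / sqrt(3) = 0.14606962
uc = sqrt(0.2869801^2 + 0.2814285^2 + 0.14606962^2) = 0.42766332
U = k * uc = 2.58 * 0.42766332
U = 1.1034

1.1034


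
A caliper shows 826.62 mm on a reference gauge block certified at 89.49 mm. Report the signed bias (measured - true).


Systematic error = measured - true
= 826.62 - 89.49
= 737.1300

737.1300


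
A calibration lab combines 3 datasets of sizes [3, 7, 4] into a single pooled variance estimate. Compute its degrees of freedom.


nu = sum_i (n_i - 1)
nu = ((3 - 1) + (7 - 1) + (4 - 1))
nu = 2 + 6 + 3
nu = 11

11


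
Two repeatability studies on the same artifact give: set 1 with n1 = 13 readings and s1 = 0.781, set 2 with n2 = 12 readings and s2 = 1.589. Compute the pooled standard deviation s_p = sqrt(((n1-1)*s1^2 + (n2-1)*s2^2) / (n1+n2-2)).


s_p = sqrt(((n1-1)*s1^2 + (n2-1)*s2^2) / (n1+n2-2))
numerator = (13-1)*0.781^2 + (12-1)*1.589^2 = 7.319532 + 27.774131 = 35.093663
denominator = 13 + 12 - 2 = 23
s_p^2 = 35.093663 / 23 = 1.5258114
s_p = sqrt(1.5258114) = 1.2352

1.2352


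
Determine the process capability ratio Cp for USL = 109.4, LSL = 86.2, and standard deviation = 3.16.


Cp = (USL - LSL) / (6 * sigma)
= (109.4 - 86.2) / (6 * 3.16)
= 23.2000 / 18.9600
= 1.2236

1.2236


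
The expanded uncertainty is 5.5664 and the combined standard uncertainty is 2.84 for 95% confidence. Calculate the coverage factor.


k = U / uc
k = 5.5664 / 2.84
k = 1.96

1.96


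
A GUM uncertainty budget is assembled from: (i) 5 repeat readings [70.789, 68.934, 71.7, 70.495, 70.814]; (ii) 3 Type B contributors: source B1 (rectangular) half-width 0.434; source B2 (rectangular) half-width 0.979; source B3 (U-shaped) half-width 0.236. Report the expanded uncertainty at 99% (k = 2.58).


mean = (70.789 + 68.934 + 71.7 + 70.495 + 70.814) / 5 = 70.5464
s = sqrt(sum((x - mean)^2)/(n-1)) = 1.0079352
u_A = s / sqrt(n) = 1.0079352 / sqrt(5) = 0.45076232
u_B1 = 0.434 / sqrt(3) = 0.25057002
u_B2 = 0.979 / sqrt(3) = 0.56522591
u_B3 = 0.236 / sqrt(2) = 0.1668772
uc = sqrt(0.45076232^2 + 0.25057002^2 + 0.56522591^2 + 0.1668772^2) = 0.78313494
U = k * uc = 2.58 * 0.78313494
U = 2.0205

2.0205


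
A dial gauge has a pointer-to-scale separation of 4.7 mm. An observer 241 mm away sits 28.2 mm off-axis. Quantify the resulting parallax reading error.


error = h * offset / d
= 4.7 * 28.2 / 241
= 0.5500

0.5500


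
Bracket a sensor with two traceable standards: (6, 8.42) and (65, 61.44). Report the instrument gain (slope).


slope = (y2 - y1) / (x2 - x1)
= (61.44 - 8.42) / (65 - 6)
= 53.0200 / 59
= 0.8986

0.8986


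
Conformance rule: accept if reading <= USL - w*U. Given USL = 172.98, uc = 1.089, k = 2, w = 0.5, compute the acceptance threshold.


U = k * uc = 2 * 1.089 = 2.178
guard band g = w * U = 0.5 * 2.178 = 1.089
AL = USL - g = 172.98 - 1.089
AL = 171.8910

171.8910


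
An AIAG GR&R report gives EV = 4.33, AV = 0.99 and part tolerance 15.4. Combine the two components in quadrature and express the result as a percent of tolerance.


GRR = sqrt(EV^2 + AV^2) = sqrt(4.33^2 + 0.99^2) = 4.4417339
%GRR = GRR / tol * 100 = 4.4417339 / 15.4 * 100
%GRR = 28.8424

28.8424


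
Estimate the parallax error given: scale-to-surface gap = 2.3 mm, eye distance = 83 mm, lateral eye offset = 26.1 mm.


error = h * offset / d
= 2.3 * 26.1 / 83
= 0.7233

0.7233


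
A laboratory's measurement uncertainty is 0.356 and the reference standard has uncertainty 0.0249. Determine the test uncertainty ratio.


TUR = u_lab / u_ref
= 0.356 / 0.0249
= 14.2972

14.2972


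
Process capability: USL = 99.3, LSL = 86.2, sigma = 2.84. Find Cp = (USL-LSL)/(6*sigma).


Cp = (USL - LSL) / (6 * sigma)
= (99.3 - 86.2) / (6 * 2.84)
= 13.1000 / 17.0400
= 0.7688

0.7688


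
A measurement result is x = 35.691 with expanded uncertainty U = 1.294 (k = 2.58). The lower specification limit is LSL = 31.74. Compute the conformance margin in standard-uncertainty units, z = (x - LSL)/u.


u = U / k = 1.294 / 2.58 = 0.50155039
margin = |LSL - x| = |31.74 - 35.691| = 3.951
z = margin / u = 3.951 / 0.50155039
z = 7.8776

7.8776


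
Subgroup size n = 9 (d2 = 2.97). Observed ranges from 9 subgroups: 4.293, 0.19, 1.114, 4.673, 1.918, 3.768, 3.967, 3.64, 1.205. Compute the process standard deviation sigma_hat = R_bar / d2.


R_bar = (4.293 + 0.19 + 1.114 + 4.673 + 1.918 + 3.768 + 3.967 + 3.64 + 1.205) / 9
R_bar = 24.768 / 9 = 2.752
sigma_hat = R_bar / d2 = 2.752 / 2.97 = 0.9266

0.9266


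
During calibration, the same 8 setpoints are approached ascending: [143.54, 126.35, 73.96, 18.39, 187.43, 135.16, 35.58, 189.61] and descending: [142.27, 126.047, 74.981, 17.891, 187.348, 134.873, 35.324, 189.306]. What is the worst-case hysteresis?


|143.54 - 142.27| = 1.2700
|126.35 - 126.047| = 0.3030
|73.96 - 74.981| = 1.0210
|18.39 - 17.891| = 0.4990
|187.43 - 187.348| = 0.0820
|135.16 - 134.873| = 0.2870
|35.58 - 35.324| = 0.2560
|189.61 - 189.306| = 0.3040
hysteresis = max(diffs) = 1.2700

1.2700


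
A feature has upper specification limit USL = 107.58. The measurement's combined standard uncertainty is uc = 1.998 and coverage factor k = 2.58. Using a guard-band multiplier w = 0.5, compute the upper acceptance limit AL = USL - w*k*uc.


U = k * uc = 2.58 * 1.998 = 5.15484
guard band g = w * U = 0.5 * 5.15484 = 2.57742
AL = USL - g = 107.58 - 2.57742
AL = 105.0026

105.0026


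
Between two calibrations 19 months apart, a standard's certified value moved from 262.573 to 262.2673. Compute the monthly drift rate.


rate = (v2 - v1) / months
= (262.2673 - 262.573) / 19
= -0.3057 / 19
= -0.0161

-0.0161


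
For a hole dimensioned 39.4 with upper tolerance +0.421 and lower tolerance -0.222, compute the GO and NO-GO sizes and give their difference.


GO = nominal - lower_tol (smallest hole = maximum material condition)
GO = 39.4 - 0.222 = 39.178
NO-GO = nominal + upper_tol (largest hole = least material condition)
NO-GO = 39.4 + 0.421 = 39.821
spread = NO-GO - GO = 39.821 - 39.178 = 0.6430

0.6430


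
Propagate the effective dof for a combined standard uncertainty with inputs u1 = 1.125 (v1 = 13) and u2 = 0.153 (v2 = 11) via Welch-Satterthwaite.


uc = sqrt(u1^2 + u2^2) = sqrt(1.125^2 + 0.153^2) = 1.1353563
v_eff = uc^4 / (u1^4/v1 + u2^4/v2)
= 1.1353563^4 / (1.125^4/13 + 0.153^4/11)
= 1.6616085 / 0.12326571
v_eff = 13.4799

13.4799


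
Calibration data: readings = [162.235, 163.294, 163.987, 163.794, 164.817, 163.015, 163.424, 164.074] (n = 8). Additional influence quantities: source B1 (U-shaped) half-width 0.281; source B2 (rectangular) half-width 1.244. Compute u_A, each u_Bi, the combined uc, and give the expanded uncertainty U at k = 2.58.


mean = (162.235 + 163.294 + 163.987 + 163.794 + 164.817 + 163.015 + 163.424 + 164.074) / 8 = 163.58
s = sqrt(sum((x - mean)^2)/(n-1)) = 0.7764417
u_A = s / sqrt(n) = 0.7764417 / sqrt(8) = 0.2745136
u_B1 = 0.281 / sqrt(2) = 0.19869701
u_B2 = 1.244 / sqrt(3) = 0.71822373
uc = sqrt(0.2745136^2 + 0.19869701^2 + 0.71822373^2) = 0.79415587
U = k * uc = 2.58 * 0.79415587
U = 2.0489

2.0489


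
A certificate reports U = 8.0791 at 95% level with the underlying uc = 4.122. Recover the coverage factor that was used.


k = U / uc
k = 8.0791 / 4.122
k = 1.96

1.96


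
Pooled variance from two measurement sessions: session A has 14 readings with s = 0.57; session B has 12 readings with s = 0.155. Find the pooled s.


s_p = sqrt(((n1-1)*s1^2 + (n2-1)*s2^2) / (n1+n2-2))
numerator = (14-1)*0.57^2 + (12-1)*0.155^2 = 4.2237 + 0.264275 = 4.487975
denominator = 14 + 12 - 2 = 24
s_p^2 = 4.487975 / 24 = 0.18699896
s_p = sqrt(0.18699896) = 0.4324

0.4324


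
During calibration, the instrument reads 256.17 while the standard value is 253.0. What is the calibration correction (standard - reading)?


Correction = standard - reading
= 253.0 - 256.17
= -3.1700

-3.1700


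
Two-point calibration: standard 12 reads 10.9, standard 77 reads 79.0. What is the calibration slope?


slope = (y2 - y1) / (x2 - x1)
= (79.0 - 10.9) / (77 - 12)
= 68.1000 / 65
= 1.0477

1.0477


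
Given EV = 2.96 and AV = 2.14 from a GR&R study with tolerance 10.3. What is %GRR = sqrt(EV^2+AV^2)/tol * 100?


GRR = sqrt(EV^2 + AV^2) = sqrt(2.96^2 + 2.14^2) = 3.6525607
%GRR = GRR / tol * 100 = 3.6525607 / 10.3 * 100
%GRR = 35.4618

35.4618


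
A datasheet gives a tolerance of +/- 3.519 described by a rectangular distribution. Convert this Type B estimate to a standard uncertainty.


u_B = half_width / sqrt(3)
u_B = 3.519 / 1.7320508
u_B = 2.0317

2.0317


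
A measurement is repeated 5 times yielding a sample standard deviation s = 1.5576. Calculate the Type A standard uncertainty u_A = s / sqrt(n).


u_A = s / sqrt(n)
u_A = 1.5576 / sqrt(5)
u_A = 1.5576 / 2.236068
u_A = 0.6966

0.6966


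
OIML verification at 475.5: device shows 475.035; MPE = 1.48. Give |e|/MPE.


e = indication - reference = 475.035 - 475.5 = -0.4650
|e| = 0.4650
ratio = |e| / MPE = 0.4650 / 1.48
ratio = 0.3142

0.3142


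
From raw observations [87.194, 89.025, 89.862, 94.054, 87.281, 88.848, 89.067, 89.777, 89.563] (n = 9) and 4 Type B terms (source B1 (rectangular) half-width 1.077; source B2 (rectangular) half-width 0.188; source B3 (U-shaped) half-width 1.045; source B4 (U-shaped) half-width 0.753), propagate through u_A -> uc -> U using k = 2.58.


mean = (87.194 + 89.025 + 89.862 + 94.054 + 87.281 + 88.848 + 89.067 + 89.777 + 89.563) / 9 = 89.40788889
s = sqrt(sum((x - mean)^2)/(n-1)) = 1.9985655
u_A = s / sqrt(n) = 1.9985655 / sqrt(9) = 0.6661885
u_B1 = 1.077 / sqrt(3) = 0.62180624
u_B2 = 0.188 / sqrt(3) = 0.10854185
u_B3 = 1.045 / sqrt(2) = 0.73892659
u_B4 = 0.753 / sqrt(2) = 0.53245141
uc = sqrt(0.6661885^2 + 0.62180624^2 + 0.10854185^2 + 0.73892659^2 + 0.53245141^2) = 1.2929611
U = k * uc = 2.58 * 1.2929611
U = 3.3358

3.3358


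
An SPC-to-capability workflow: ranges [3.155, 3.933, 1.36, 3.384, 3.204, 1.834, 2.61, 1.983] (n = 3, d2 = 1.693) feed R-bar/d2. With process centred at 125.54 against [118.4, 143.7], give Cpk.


R_bar = (3.155 + 3.933 + 1.36 + 3.384 + 3.204 + 1.834 + 2.61 + 1.983) / 8 = 2.682875
sigma = R_bar / d2 = 2.682875 / 1.693 = 1.5846869
Cp = (USL - LSL)/(6*sigma) = (143.7 - 118.4)/(6*1.5846869) = 2.6609
Cpu = (143.7 - 125.54)/(3*1.5846869) = 3.8199
Cpl = (125.54 - 118.4)/(3*1.5846869) = 1.5019
Cpk = min(Cpu, Cpl) = 1.5019

1.5019


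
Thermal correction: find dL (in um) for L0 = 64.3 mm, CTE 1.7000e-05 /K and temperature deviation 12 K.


dL = L * alpha * dT
= 64.3 * 1.7000e-05 * 12
= 0.0131172 mm
dL_um = 0.0131172 * 1000 = 13.1172 um

13.1172


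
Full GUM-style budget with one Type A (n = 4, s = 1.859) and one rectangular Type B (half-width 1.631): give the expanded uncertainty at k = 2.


u_A = s / sqrt(n) = 1.859 / sqrt(4) = 0.9295
u_B = half_width / sqrt(3) = 1.631 / sqrt(3) = 0.94165829
uc = sqrt(u_A^2 + u_B^2) = sqrt(0.9295^2 + 0.94165829^2) = 1.3231366
U = k * uc = 2 * 1.3231366
U = 2.6463

2.6463


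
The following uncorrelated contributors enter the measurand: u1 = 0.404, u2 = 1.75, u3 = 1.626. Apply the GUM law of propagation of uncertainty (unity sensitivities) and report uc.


uc = sqrt(0.404^2 + 1.75^2 + 1.626^2)
uc = sqrt(5.869592)
uc = 2.4227

2.4227


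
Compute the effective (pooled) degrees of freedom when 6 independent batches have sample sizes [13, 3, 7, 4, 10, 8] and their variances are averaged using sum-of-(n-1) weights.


nu = sum_i (n_i - 1)
nu = ((13 - 1) + (3 - 1) + (7 - 1) + (4 - 1) + (10 - 1) + (8 - 1))
nu = 12 + 2 + 6 + 3 + 9 + 7
nu = 39

39


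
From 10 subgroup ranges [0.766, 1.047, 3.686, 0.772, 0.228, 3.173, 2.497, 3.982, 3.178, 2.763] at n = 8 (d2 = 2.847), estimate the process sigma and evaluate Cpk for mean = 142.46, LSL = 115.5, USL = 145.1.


R_bar = (0.766 + 1.047 + 3.686 + 0.772 + 0.228 + 3.173 + 2.497 + 3.982 + 3.178 + 2.763) / 10 = 2.2092
sigma = R_bar / d2 = 2.2092 / 2.847 = 0.77597471
Cp = (USL - LSL)/(6*sigma) = (145.1 - 115.5)/(6*0.77597471) = 6.3576
Cpu = (145.1 - 142.46)/(3*0.77597471) = 1.1341
Cpl = (142.46 - 115.5)/(3*0.77597471) = 11.5811
Cpk = min(Cpu, Cpl) = 1.1341

1.1341


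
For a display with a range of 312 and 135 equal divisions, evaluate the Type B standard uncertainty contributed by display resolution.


resolution = range / divisions
resolution = 312 / 135 = 2.3111111
u_res = resolution / (2*sqrt(3))
u_res = 2.3111111 / 3.4641016
u_res = 0.6672

0.6672


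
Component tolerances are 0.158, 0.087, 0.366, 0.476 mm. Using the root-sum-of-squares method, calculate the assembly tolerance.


RSS = sqrt(0.158^2 + 0.087^2 + 0.366^2 + 0.476^2)
= sqrt(0.393065)
= 0.6269

0.6269


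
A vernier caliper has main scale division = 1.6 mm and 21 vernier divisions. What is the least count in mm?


LC = MSD / n_div
= 1.6 / 21
= 0.0762

0.0762


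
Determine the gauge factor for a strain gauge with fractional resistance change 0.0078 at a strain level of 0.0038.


GF = (dR/R) / epsilon
= 0.0078 / 0.0038
= 2.0526

2.0526


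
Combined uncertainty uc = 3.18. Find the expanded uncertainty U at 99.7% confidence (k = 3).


U = k * uc
U = 3 * 3.18
U = 9.5400

9.5400


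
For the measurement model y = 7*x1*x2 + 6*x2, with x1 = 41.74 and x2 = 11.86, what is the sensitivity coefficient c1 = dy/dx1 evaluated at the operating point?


y = 7*x1*x2 + 6*x2
dy/dx1 = 7*x2
Evaluate at x2 = 11.86: c1 = 7 * 11.86
c1 = 83.0200

83.0200


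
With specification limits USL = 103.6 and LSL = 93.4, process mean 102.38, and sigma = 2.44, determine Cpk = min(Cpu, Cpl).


Cpu = (USL - mean) / (3*sigma) = (103.6 - 102.38) / (3*2.44) = 0.1667
Cpl = (mean - LSL) / (3*sigma) = (102.38 - 93.4) / (3*2.44) = 1.2268
Cpk = min(Cpu, Cpl) = 0.1667

0.1667


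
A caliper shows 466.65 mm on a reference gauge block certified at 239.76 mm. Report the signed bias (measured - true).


Systematic error = measured - true
= 466.65 - 239.76
= 226.8900

226.8900


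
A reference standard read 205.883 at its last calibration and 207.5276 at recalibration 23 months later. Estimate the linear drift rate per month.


rate = (v2 - v1) / months
= (207.5276 - 205.883) / 23
= 1.6446 / 23
= 0.0715

0.0715
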